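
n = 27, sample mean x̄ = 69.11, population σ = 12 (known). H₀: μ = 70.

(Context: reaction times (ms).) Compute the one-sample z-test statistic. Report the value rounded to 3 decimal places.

test statistic = -0.385

SE = σ/√n = 12/√27 = 2.3094
z = (x̄−μ₀)/SE = (69.11−70)/2.3094 = -0.3854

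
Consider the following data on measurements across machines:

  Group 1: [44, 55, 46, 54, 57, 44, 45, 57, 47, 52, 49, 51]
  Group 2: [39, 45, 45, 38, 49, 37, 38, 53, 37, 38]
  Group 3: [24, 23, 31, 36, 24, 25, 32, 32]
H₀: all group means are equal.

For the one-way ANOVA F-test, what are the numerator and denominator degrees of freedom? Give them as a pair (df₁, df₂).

k = 3 groups, N = 30 total
df = (k−1, N−k) = (3−1, 30−3) = (2, 27)

degrees of freedom = [2, 27]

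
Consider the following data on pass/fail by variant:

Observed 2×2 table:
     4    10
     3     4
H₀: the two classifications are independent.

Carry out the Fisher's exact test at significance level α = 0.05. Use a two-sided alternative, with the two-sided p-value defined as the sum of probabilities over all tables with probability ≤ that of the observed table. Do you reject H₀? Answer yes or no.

Margins: r₁=14, r₂=7, c₁=7, c₂=14, n=21
p_obs = C(14,4)·C(7,3)/C(21,7); sum pmf over tables with pmf ≤ p_obs
p-value (two-sided) = 0.63844
At α=0.05: p ≥ α → fail to reject H₀

reject H₀: no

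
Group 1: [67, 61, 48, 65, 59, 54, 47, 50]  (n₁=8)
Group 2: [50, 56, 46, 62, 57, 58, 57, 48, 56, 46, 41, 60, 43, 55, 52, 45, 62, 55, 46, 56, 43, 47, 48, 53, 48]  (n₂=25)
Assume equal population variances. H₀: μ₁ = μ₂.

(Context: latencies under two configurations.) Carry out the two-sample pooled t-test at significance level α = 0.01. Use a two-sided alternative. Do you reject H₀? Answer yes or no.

x̄₁=56.375, s₁=7.745, n₁=8
x̄₂=51.600, s₂=6.225, n₂=25
s_p² = [7·7.745² + 24·6.225²]/31 = 43.5444
SE = √(s_p²·(1/8+1/25)) = 2.6805
t = (56.375−51.600)/2.6805 = 1.7814
df = 31
p-value (two-sided) = 0.08465
At α=0.01: p ≥ α → fail to reject H₀

reject H₀: no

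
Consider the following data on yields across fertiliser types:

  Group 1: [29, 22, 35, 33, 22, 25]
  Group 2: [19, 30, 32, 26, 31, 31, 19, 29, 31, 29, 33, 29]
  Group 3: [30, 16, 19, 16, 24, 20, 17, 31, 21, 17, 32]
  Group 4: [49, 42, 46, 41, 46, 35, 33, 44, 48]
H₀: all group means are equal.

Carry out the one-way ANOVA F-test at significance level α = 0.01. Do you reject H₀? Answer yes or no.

reject H₀: yes

Group means [27.67, 28.25, 22.09, 42.67], grand mean 29.789
SSB = Σnᵢ(x̄ᵢ−x̄)² = 2199.823; SSW = ΣΣ(x−x̄ᵢ)² = 1028.492
MSB = 2199.823/3 = 733.2745; MSW = 1028.492/34 = 30.2498
F = MSB/MSW = 24.2407
df = (3, 34)
p-value (upper-tail) = 0.00000
At α=0.01: p < α → reject H₀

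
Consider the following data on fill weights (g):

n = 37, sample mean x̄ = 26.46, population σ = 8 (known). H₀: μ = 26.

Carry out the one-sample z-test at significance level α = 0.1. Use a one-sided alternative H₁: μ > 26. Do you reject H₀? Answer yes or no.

reject H₀: no

SE = σ/√n = 8/√37 = 1.3152
z = (x̄−μ₀)/SE = (26.46−26)/1.3152 = 0.3498
p-value (one-sided, H₁ greater) = 0.36326
At α=0.1: p ≥ α → fail to reject H₀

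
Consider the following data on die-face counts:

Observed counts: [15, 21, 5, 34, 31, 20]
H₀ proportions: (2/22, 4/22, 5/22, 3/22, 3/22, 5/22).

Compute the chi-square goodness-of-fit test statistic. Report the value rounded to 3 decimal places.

n = 126; E_i = n·p_i = [11.45, 22.91, 28.64, 17.18, 17.18, 28.64]
χ² = (15−11.45)²/11.45 + (21−22.91)²/22.91 + (5−28.64)²/28.64 + (34−17.18)²/17.18 + (31−17.18)²/17.18 + (20−28.64)²/28.64 = 50.9458
df = 5

test statistic = 50.946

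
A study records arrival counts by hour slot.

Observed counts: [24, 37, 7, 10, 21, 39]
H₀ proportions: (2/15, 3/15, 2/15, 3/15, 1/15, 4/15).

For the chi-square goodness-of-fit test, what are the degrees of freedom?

degrees of freedom = 5

df = k − 1 = 6 − 1 = 5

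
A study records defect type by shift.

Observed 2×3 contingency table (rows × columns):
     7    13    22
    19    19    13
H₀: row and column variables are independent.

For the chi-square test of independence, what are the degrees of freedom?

df = (r−1)(c−1) = (2−1)·(3−1) = 2

degrees of freedom = 2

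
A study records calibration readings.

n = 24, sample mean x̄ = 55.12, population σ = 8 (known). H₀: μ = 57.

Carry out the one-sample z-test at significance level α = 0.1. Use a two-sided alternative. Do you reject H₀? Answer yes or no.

SE = σ/√n = 8/√24 = 1.6330
z = (x̄−μ₀)/SE = (55.12−57)/1.6330 = -1.1513
p-value (two-sided) = 0.24963
At α=0.1: p ≥ α → fail to reject H₀

reject H₀: no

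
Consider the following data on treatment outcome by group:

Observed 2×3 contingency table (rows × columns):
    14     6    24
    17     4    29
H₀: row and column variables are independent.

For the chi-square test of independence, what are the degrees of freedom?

degrees of freedom = 2

df = (r−1)(c−1) = (2−1)·(3−1) = 2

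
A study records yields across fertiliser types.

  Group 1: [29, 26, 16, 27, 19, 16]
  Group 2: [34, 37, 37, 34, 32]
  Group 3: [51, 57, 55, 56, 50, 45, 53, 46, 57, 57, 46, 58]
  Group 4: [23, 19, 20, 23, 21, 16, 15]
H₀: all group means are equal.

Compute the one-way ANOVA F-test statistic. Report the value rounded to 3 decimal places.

test statistic = 108.173

Group means [22.17, 34.80, 52.58, 19.57], grand mean 35.833
SSB = Σnᵢ(x̄ᵢ−x̄)² = 6343.902; SSW = ΣΣ(x−x̄ᵢ)² = 508.264
MSB = 6343.902/3 = 2114.6341; MSW = 508.264/26 = 19.5486
F = MSB/MSW = 108.1730
df = (3, 26)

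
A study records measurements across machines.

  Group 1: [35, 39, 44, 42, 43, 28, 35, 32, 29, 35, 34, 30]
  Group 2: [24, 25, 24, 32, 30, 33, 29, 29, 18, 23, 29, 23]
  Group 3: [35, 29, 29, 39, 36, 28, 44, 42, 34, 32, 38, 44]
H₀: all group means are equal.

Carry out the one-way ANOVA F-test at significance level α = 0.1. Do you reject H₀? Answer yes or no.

Group means [35.50, 26.58, 35.83], grand mean 32.639
SSB = Σnᵢ(x̄ᵢ−x̄)² = 660.722; SSW = ΣΣ(x−x̄ᵢ)² = 901.583
MSB = 660.722/2 = 330.3611; MSW = 901.583/33 = 27.3207
F = MSB/MSW = 12.0920
df = (2, 33)
p-value (upper-tail) = 0.00011
At α=0.1: p < α → reject H₀

reject H₀: yes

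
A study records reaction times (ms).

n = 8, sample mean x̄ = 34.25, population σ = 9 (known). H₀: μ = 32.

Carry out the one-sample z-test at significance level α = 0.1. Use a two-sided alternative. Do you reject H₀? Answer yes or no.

reject H₀: no

SE = σ/√n = 9/√8 = 3.1820
z = (x̄−μ₀)/SE = (34.25−32)/3.1820 = 0.7071
p-value (two-sided) = 0.47950
At α=0.1: p ≥ α → fail to reject H₀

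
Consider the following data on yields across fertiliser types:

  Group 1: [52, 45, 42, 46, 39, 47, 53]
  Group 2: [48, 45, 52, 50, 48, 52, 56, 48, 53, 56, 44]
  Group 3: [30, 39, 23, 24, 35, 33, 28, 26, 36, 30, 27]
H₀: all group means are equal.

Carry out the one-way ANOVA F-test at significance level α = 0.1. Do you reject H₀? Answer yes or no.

Group means [46.29, 50.18, 30.09], grand mean 41.621
SSB = Σnᵢ(x̄ᵢ−x̄)² = 2420.854; SSW = ΣΣ(x−x̄ᵢ)² = 577.974
MSB = 2420.854/2 = 1210.4268; MSW = 577.974/26 = 22.2298
F = MSB/MSW = 54.4507
df = (2, 26)
p-value (upper-tail) = 0.00000
At α=0.1: p < α → reject H₀

reject H₀: yes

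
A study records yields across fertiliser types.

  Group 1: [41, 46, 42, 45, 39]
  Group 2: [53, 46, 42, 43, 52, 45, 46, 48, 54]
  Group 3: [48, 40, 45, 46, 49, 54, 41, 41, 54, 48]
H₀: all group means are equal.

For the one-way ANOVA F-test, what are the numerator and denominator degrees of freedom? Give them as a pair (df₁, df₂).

k = 3 groups, N = 24 total
df = (k−1, N−k) = (3−1, 24−3) = (2, 21)

degrees of freedom = [2, 21]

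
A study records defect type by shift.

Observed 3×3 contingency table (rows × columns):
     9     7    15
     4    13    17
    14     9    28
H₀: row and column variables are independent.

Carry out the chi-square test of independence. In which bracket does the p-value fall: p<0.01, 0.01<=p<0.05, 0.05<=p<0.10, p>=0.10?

Row totals [31, 34, 51], col totals [27, 29, 60], n=116
χ² = (9−7.22)²/7.22 + (7−7.75)²/7.75 + (15−16.03)²/16.03 + (4−7.91)²/7.91 + (13−8.50)²/8.50 + (17−17.59)²/17.59 + (14−11.87)²/11.87 + (9−12.75)²/12.75 + (28−26.38)²/26.38 = 6.5026
df = 4
p-value (upper-tail) = 0.16463
→ bracket: p>=0.10

p-value bracket: p>=0.10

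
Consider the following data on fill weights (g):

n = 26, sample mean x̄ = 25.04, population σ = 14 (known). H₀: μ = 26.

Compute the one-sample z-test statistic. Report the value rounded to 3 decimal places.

SE = σ/√n = 14/√26 = 2.7456
z = (x̄−μ₀)/SE = (25.04−26)/2.7456 = -0.3496

test statistic = -0.350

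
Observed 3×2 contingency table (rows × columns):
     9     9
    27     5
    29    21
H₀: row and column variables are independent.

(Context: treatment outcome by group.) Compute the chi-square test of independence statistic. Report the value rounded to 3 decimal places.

Row totals [18, 32, 50], col totals [65, 35], n=100
χ² = (9−11.70)²/11.70 + (9−6.30)²/6.30 + (27−20.80)²/20.80 + (5−11.20)²/11.20 + (29−32.50)²/32.50 + (21−17.50)²/17.50 = 8.1374
df = 2

test statistic = 8.137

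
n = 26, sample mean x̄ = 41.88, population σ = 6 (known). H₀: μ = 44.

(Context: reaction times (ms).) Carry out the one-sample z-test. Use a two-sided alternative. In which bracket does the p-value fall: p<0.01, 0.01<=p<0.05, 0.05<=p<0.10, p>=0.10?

SE = σ/√n = 6/√26 = 1.1767
z = (x̄−μ₀)/SE = (41.88−44)/1.1767 = -1.8017
p-value (two-sided) = 0.07160
→ bracket: 0.05<=p<0.10

p-value bracket: 0.05<=p<0.10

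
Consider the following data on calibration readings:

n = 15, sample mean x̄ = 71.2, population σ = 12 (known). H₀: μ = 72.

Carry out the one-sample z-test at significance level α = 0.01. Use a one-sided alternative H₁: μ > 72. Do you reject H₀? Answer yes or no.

SE = σ/√n = 12/√15 = 3.0984
z = (x̄−μ₀)/SE = (71.2−72)/3.0984 = -0.2582
p-value (one-sided, H₁ greater) = 0.60187
At α=0.01: p ≥ α → fail to reject H₀

reject H₀: no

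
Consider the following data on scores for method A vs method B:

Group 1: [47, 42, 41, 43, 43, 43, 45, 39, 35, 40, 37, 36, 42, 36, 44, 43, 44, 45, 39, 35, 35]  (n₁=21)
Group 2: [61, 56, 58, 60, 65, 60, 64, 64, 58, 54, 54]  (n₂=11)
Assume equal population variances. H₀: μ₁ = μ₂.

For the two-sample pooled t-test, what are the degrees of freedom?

degrees of freedom = 30

df = n₁ + n₂ − 2 = 21 + 11 − 2 = 30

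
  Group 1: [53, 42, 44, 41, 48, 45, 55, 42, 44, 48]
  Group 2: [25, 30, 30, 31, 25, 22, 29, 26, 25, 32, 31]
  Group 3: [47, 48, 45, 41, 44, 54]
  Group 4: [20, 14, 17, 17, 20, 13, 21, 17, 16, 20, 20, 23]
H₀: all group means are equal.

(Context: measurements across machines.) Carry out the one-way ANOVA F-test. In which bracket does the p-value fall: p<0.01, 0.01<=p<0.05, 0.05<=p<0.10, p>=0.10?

p-value bracket: p<0.01

Group means [46.20, 27.82, 46.50, 18.17], grand mean 32.436
SSB = Σnᵢ(x̄ᵢ−x̄)² = 5759.187; SSW = ΣΣ(x−x̄ᵢ)² = 508.403
MSB = 5759.187/3 = 1919.7289; MSW = 508.403/35 = 14.5258
F = MSB/MSW = 132.1599
df = (3, 35)
p-value (upper-tail) = 0.00000
→ bracket: p<0.01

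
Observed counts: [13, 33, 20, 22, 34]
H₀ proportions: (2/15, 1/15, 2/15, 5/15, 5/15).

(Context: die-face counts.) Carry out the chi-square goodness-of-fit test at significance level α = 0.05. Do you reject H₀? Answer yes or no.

reject H₀: yes

n = 122; E_i = n·p_i = [16.27, 8.13, 16.27, 40.67, 40.67]
χ² = (13−16.27)²/16.27 + (33−8.13)²/8.13 + (20−16.27)²/16.27 + (22−40.67)²/40.67 + (34−40.67)²/40.67 = 87.2008
df = 4
p-value (upper-tail) = 0.00000
At α=0.05: p < α → reject H₀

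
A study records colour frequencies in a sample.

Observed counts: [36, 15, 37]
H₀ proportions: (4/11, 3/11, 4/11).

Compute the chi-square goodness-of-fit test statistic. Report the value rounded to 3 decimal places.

test statistic = 4.656

n = 88; E_i = n·p_i = [32.00, 24.00, 32.00]
χ² = (36−32.00)²/32.00 + (15−24.00)²/24.00 + (37−32.00)²/32.00 = 4.6562
df = 2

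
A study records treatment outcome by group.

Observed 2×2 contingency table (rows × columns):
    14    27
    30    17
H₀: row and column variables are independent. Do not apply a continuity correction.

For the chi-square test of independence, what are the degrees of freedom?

df = (r−1)(c−1) = (2−1)·(2−1) = 1

degrees of freedom = 1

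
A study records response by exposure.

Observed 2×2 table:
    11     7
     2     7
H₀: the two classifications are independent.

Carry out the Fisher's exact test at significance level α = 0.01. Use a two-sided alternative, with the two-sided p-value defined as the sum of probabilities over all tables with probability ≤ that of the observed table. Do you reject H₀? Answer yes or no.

Margins: r₁=18, r₂=9, c₁=13, c₂=14, n=27
p_obs = C(18,11)·C(9,2)/C(27,13); sum pmf over tables with pmf ≤ p_obs
p-value (two-sided) = 0.10319
At α=0.01: p ≥ α → fail to reject H₀

reject H₀: no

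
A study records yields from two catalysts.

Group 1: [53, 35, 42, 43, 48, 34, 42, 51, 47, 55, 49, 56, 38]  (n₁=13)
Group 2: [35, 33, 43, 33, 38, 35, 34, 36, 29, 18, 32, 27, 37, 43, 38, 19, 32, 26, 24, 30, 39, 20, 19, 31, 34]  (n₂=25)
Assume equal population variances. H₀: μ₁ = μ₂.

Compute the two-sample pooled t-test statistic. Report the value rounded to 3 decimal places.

x̄₁=45.615, s₁=7.286, n₁=13
x̄₂=31.400, s₂=7.188, n₂=25
s_p² = [12·7.286² + 24·7.188²]/36 = 52.1410
SE = √(s_p²·(1/13+1/25)) = 2.4691
t = (45.615−31.400)/2.4691 = 5.7573
df = 36

test statistic = 5.757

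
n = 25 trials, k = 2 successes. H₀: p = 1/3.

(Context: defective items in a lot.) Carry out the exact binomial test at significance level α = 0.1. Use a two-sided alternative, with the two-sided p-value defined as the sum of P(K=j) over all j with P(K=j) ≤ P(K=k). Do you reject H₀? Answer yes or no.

reject H₀: yes

Exact binomial: n=25, k=2, p₀=1/3=0.3333
P(X=j) = C(n,j)·p₀^j·(1−p₀)^(n−j); p = Σ P(X=j) over j with P(X=j) ≤ P(X=2)
p-value (two-sided) = 0.00515
At α=0.1: p < α → reject H₀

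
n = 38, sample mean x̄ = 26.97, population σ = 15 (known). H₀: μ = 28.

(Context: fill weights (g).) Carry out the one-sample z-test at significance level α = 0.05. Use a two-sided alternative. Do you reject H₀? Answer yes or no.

SE = σ/√n = 15/√38 = 2.4333
z = (x̄−μ₀)/SE = (26.97−28)/2.4333 = -0.4233
p-value (two-sided) = 0.67208
At α=0.05: p ≥ α → fail to reject H₀

reject H₀: no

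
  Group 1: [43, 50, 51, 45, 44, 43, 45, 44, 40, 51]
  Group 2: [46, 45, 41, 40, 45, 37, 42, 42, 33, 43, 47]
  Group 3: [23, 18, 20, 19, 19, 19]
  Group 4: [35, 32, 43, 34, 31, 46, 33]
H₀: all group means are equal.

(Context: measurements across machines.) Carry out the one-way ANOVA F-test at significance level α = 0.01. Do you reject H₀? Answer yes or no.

Group means [45.60, 41.91, 19.67, 36.29], grand mean 37.912
SSB = Σnᵢ(x̄ᵢ−x̄)² = 2782.664; SSW = ΣΣ(x−x̄ᵢ)² = 518.071
MSB = 2782.664/3 = 927.5548; MSW = 518.071/30 = 17.2690
F = MSB/MSW = 53.7120
df = (3, 30)
p-value (upper-tail) = 0.00000
At α=0.01: p < α → reject H₀

reject H₀: yes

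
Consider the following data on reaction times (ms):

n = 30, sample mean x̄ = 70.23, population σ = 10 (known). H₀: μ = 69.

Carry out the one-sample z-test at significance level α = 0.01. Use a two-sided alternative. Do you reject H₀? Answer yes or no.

reject H₀: no

SE = σ/√n = 10/√30 = 1.8257
z = (x̄−μ₀)/SE = (70.23−69)/1.8257 = 0.6737
p-value (two-sided) = 0.50050
At α=0.01: p ≥ α → fail to reject H₀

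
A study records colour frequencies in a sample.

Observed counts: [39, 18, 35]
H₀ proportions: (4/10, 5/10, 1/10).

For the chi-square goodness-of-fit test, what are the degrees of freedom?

degrees of freedom = 2

df = k − 1 = 3 − 1 = 2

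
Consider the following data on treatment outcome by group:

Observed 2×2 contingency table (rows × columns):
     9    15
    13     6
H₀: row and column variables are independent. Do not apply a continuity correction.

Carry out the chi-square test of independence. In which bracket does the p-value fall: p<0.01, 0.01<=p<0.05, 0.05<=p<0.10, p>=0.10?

p-value bracket: 0.01<=p<0.05

Row totals [24, 19], col totals [22, 21], n=43
χ² = (9−12.28)²/12.28 + (15−11.72)²/11.72 + (13−9.72)²/9.72 + (6−9.28)²/9.28 = 4.0579
df = 1
p-value (upper-tail) = 0.04397
→ bracket: 0.01<=p<0.05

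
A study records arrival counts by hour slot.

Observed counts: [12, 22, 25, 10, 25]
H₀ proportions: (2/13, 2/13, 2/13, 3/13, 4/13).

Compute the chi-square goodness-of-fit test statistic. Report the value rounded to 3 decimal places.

n = 94; E_i = n·p_i = [14.46, 14.46, 14.46, 21.69, 28.92]
χ² = (12−14.46)²/14.46 + (22−14.46)²/14.46 + (25−14.46)²/14.46 + (10−21.69)²/21.69 + (25−28.92)²/28.92 = 18.8626
df = 4

test statistic = 18.863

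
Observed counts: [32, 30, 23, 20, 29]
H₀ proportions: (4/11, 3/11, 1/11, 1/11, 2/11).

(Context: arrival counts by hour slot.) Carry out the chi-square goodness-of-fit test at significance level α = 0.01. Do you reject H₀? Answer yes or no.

n = 134; E_i = n·p_i = [48.73, 36.55, 12.18, 12.18, 24.36]
χ² = (32−48.73)²/48.73 + (30−36.55)²/36.55 + (23−12.18)²/12.18 + (20−12.18)²/12.18 + (29−24.36)²/24.36 = 22.4216
df = 4
p-value (upper-tail) = 0.00017
At α=0.01: p < α → reject H₀

reject H₀: yes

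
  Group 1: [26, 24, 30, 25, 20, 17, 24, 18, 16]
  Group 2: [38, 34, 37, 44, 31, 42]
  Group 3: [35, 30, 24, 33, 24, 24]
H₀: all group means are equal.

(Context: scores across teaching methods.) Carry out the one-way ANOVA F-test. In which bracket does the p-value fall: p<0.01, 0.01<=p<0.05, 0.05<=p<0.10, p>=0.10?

p-value bracket: p<0.01

Group means [22.22, 37.67, 28.33], grand mean 28.381
SSB = Σnᵢ(x̄ᵢ−x̄)² = 858.730; SSW = ΣΣ(x−x̄ᵢ)² = 420.222
MSB = 858.730/2 = 429.3651; MSW = 420.222/18 = 23.3457
F = MSB/MSW = 18.3916
df = (2, 18)
p-value (upper-tail) = 0.00004
→ bracket: p<0.01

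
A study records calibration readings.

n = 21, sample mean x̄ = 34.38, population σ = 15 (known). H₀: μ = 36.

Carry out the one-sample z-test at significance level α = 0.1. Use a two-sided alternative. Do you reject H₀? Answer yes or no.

SE = σ/√n = 15/√21 = 3.2733
z = (x̄−μ₀)/SE = (34.38−36)/3.2733 = -0.4949
p-value (two-sided) = 0.62066
At α=0.1: p ≥ α → fail to reject H₀

reject H₀: no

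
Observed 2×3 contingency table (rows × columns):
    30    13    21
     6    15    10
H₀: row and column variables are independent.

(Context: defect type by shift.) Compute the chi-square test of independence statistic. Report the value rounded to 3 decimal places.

test statistic = 9.761

Row totals [64, 31], col totals [36, 28, 31], n=95
χ² = (30−24.25)²/24.25 + (13−18.86)²/18.86 + (21−20.88)²/20.88 + (6−11.75)²/11.75 + (15−9.14)²/9.14 + (10−10.12)²/10.12 = 9.7607
df = 2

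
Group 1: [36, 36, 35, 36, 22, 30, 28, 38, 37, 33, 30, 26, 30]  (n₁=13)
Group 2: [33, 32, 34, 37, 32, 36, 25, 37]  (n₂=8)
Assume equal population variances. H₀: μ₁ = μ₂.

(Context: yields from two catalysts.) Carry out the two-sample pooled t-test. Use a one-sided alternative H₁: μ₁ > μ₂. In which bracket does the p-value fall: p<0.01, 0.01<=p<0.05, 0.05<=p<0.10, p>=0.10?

p-value bracket: p>=0.10

x̄₁=32.077, s₁=4.856, n₁=13
x̄₂=33.250, s₂=3.919, n₂=8
s_p² = [12·4.856² + 7·3.919²]/19 = 20.5486
SE = √(s_p²·(1/13+1/8)) = 2.0370
t = (32.077−33.250)/2.0370 = -0.5759
df = 19
p-value (one-sided, H₁ greater) = 0.71428
→ bracket: p>=0.10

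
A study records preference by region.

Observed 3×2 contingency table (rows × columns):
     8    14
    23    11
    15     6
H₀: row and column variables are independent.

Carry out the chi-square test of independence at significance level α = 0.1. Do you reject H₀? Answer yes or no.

reject H₀: yes

Row totals [22, 34, 21], col totals [46, 31], n=77
χ² = (8−13.14)²/13.14 + (14−8.86)²/8.86 + (23−20.31)²/20.31 + (11−13.69)²/13.69 + (15−12.55)²/12.55 + (6−8.45)²/8.45 = 7.0752
df = 2
p-value (upper-tail) = 0.02908
At α=0.1: p < α → reject H₀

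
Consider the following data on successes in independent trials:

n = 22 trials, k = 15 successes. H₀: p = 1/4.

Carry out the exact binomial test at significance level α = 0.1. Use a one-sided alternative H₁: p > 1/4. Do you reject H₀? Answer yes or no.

Exact binomial: n=22, k=15, p₀=1/4=0.2500
P(X≥15) from Σ C(n,i)·p₀^i·(1−p₀)^(n−i)
p-value (one-sided, H₁ greater) = 0.00002
At α=0.1: p < α → reject H₀

reject H₀: yes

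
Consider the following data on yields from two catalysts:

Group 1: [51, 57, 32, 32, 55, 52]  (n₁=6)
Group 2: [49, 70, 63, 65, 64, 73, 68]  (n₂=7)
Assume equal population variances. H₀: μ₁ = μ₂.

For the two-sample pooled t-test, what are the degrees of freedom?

degrees of freedom = 11

df = n₁ + n₂ − 2 = 6 + 7 − 2 = 11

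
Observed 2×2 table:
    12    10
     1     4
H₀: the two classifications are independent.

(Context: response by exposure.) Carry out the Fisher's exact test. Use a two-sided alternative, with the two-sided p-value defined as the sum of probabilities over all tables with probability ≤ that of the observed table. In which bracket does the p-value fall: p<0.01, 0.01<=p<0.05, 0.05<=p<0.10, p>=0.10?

Margins: r₁=22, r₂=5, c₁=13, c₂=14, n=27
p_obs = C(22,12)·C(5,1)/C(27,13); sum pmf over tables with pmf ≤ p_obs
p-value (two-sided) = 0.32593
→ bracket: p>=0.10

p-value bracket: p>=0.10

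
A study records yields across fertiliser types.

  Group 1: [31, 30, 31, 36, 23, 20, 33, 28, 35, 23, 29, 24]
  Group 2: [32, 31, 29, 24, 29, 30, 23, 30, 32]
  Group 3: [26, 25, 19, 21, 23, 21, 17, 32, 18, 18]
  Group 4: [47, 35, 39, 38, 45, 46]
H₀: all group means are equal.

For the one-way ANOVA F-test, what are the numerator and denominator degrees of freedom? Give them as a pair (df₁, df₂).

k = 4 groups, N = 37 total
df = (k−1, N−k) = (4−1, 37−4) = (3, 33)

degrees of freedom = [3, 33]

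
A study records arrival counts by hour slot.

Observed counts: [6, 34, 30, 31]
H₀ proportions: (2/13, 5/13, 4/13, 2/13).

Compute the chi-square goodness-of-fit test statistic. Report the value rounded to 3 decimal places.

n = 101; E_i = n·p_i = [15.54, 38.85, 31.08, 15.54]
χ² = (6−15.54)²/15.54 + (34−38.85)²/38.85 + (30−31.08)²/31.08 + (31−15.54)²/15.54 = 21.8822
df = 3

test statistic = 21.882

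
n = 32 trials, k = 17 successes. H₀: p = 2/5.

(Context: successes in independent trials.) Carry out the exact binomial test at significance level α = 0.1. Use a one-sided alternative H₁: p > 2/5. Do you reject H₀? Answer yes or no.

Exact binomial: n=32, k=17, p₀=2/5=0.4000
P(X≥17) from Σ C(n,i)·p₀^i·(1−p₀)^(n−i)
p-value (one-sided, H₁ greater) = 0.09197
At α=0.1: p < α → reject H₀

reject H₀: yes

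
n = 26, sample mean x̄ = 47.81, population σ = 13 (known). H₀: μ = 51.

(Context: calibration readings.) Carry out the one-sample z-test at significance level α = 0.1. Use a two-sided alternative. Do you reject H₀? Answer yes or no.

SE = σ/√n = 13/√26 = 2.5495
z = (x̄−μ₀)/SE = (47.81−51)/2.5495 = -1.2512
p-value (two-sided) = 0.21085
At α=0.1: p ≥ α → fail to reject H₀

reject H₀: no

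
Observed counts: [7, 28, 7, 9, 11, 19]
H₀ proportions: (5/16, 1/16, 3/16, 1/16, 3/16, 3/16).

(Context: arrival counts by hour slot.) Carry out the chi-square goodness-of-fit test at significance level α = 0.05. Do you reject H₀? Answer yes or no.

n = 81; E_i = n·p_i = [25.31, 5.06, 15.19, 5.06, 15.19, 15.19]
χ² = (7−25.31)²/25.31 + (28−5.06)²/5.06 + (7−15.19)²/15.19 + (9−5.06)²/5.06 + (11−15.19)²/15.19 + (19−15.19)²/15.19 = 126.7630
df = 5
p-value (upper-tail) = 0.00000
At α=0.05: p < α → reject H₀

reject H₀: yes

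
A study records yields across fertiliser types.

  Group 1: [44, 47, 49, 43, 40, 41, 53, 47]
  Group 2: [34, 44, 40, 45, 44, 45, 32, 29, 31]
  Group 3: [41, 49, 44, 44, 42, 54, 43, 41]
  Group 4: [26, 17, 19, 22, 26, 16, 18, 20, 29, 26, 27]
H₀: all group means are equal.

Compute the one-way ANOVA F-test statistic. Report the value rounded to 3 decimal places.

test statistic = 43.312

Group means [45.50, 38.22, 44.75, 22.36], grand mean 36.444
SSB = Σnᵢ(x̄ᵢ−x̄)² = 3417.288; SSW = ΣΣ(x−x̄ᵢ)² = 841.601
MSB = 3417.288/3 = 1139.0960; MSW = 841.601/32 = 26.3000
F = MSB/MSW = 43.3116
df = (3, 32)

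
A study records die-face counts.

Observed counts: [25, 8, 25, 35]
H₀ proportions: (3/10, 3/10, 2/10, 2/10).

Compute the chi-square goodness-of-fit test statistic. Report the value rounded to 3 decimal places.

test statistic = 31.158

n = 93; E_i = n·p_i = [27.90, 27.90, 18.60, 18.60]
χ² = (25−27.90)²/27.90 + (8−27.90)²/27.90 + (25−18.60)²/18.60 + (35−18.60)²/18.60 = 31.1577
df = 3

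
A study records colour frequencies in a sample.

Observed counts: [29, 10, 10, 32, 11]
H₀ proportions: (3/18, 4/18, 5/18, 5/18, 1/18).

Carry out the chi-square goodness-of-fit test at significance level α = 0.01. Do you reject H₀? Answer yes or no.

reject H₀: yes

n = 92; E_i = n·p_i = [15.33, 20.44, 25.56, 25.56, 5.11]
χ² = (29−15.33)²/15.33 + (10−20.44)²/20.44 + (10−25.56)²/25.56 + (32−25.56)²/25.56 + (11−5.11)²/5.11 = 35.3957
df = 4
p-value (upper-tail) = 0.00000
At α=0.01: p < α → reject H₀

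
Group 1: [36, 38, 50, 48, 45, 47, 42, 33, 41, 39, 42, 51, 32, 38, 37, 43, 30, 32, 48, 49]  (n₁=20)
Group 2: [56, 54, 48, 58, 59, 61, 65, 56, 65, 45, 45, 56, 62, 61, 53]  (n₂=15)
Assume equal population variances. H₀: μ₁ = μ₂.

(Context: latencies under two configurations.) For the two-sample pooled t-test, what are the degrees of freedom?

degrees of freedom = 33

df = n₁ + n₂ − 2 = 20 + 15 − 2 = 33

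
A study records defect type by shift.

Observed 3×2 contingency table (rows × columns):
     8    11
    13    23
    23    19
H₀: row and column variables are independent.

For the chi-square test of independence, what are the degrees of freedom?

degrees of freedom = 2

df = (r−1)(c−1) = (3−1)·(2−1) = 2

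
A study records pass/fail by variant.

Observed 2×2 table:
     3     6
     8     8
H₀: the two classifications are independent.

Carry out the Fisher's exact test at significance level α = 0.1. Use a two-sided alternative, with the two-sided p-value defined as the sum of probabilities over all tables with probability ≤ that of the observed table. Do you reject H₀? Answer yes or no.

reject H₀: no

Margins: r₁=9, r₂=16, c₁=11, c₂=14, n=25
p_obs = C(9,3)·C(16,8)/C(25,11); sum pmf over tables with pmf ≤ p_obs
p-value (two-sided) = 0.67662
At α=0.1: p ≥ α → fail to reject H₀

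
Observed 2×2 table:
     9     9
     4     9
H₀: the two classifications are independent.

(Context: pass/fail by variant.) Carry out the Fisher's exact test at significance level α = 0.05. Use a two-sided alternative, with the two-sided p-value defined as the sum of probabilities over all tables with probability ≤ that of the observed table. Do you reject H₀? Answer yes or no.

Margins: r₁=18, r₂=13, c₁=13, c₂=18, n=31
p_obs = C(18,9)·C(13,4)/C(31,13); sum pmf over tables with pmf ≤ p_obs
p-value (two-sided) = 0.46218
At α=0.05: p ≥ α → fail to reject H₀

reject H₀: no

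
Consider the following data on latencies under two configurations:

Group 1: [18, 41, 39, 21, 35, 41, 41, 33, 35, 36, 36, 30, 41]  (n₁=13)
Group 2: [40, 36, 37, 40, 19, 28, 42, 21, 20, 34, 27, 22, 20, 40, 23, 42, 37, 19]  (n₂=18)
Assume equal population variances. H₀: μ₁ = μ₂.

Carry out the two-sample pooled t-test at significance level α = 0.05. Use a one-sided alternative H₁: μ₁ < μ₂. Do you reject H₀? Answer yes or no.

x̄₁=34.385, s₁=7.478, n₁=13
x̄₂=30.389, s₂=9.024, n₂=18
s_p² = [12·7.478² + 17·9.024²]/29 = 70.8743
SE = √(s_p²·(1/13+1/18)) = 3.0642
t = (34.385−30.389)/3.0642 = 1.3040
df = 29
p-value (one-sided, H₁ less) = 0.89876
At α=0.05: p ≥ α → fail to reject H₀

reject H₀: no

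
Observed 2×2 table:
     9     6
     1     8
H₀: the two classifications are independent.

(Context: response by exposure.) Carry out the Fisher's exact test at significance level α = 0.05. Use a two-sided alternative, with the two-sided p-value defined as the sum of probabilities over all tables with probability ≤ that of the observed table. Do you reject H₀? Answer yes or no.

reject H₀: yes

Margins: r₁=15, r₂=9, c₁=10, c₂=14, n=24
p_obs = C(15,9)·C(9,1)/C(24,10); sum pmf over tables with pmf ≤ p_obs
p-value (two-sided) = 0.03334
At α=0.05: p < α → reject H₀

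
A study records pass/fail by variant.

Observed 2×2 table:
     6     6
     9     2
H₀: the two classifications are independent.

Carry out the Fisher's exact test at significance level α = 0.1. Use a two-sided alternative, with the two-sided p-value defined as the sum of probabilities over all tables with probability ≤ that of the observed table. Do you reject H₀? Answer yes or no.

reject H₀: no

Margins: r₁=12, r₂=11, c₁=15, c₂=8, n=23
p_obs = C(12,6)·C(11,9)/C(23,15); sum pmf over tables with pmf ≤ p_obs
p-value (two-sided) = 0.19303
At α=0.1: p ≥ α → fail to reject H₀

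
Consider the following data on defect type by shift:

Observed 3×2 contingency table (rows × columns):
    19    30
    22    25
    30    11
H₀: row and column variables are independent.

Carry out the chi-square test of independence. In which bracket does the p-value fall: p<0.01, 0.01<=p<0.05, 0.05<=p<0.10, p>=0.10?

Row totals [49, 47, 41], col totals [71, 66], n=137
χ² = (19−25.39)²/25.39 + (30−23.61)²/23.61 + (22−24.36)²/24.36 + (25−22.64)²/22.64 + (30−21.25)²/21.25 + (11−19.75)²/19.75 = 11.2983
df = 2
p-value (upper-tail) = 0.00352
→ bracket: p<0.01

p-value bracket: p<0.01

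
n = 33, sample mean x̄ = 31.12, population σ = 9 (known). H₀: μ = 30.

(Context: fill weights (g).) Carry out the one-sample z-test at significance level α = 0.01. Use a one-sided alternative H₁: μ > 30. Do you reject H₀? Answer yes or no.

SE = σ/√n = 9/√33 = 1.5667
z = (x̄−μ₀)/SE = (31.12−30)/1.5667 = 0.7149
p-value (one-sided, H₁ greater) = 0.23734
At α=0.01: p ≥ α → fail to reject H₀

reject H₀: no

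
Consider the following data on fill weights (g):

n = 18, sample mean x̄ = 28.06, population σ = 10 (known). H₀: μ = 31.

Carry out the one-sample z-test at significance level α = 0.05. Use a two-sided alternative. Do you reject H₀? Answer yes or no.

reject H₀: no

SE = σ/√n = 10/√18 = 2.3570
z = (x̄−μ₀)/SE = (28.06−31)/2.3570 = -1.2473
p-value (two-sided) = 0.21227
At α=0.05: p ≥ α → fail to reject H₀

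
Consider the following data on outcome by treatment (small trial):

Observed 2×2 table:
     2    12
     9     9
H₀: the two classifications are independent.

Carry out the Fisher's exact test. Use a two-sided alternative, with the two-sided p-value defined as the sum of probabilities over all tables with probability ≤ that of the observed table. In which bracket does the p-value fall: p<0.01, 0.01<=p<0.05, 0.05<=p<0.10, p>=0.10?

p-value bracket: 0.05<=p<0.10

Margins: r₁=14, r₂=18, c₁=11, c₂=21, n=32
p_obs = C(14,2)·C(18,9)/C(32,11); sum pmf over tables with pmf ≤ p_obs
p-value (two-sided) = 0.06079
→ bracket: 0.05<=p<0.10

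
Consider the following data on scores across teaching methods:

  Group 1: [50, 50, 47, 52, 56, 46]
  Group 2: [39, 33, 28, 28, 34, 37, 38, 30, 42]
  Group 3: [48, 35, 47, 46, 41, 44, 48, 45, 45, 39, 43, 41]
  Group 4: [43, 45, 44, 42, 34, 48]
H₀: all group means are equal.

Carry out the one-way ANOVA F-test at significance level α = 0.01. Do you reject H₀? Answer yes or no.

reject H₀: yes

Group means [50.17, 34.33, 43.50, 42.67], grand mean 42.061
SSB = Σnᵢ(x̄ᵢ−x̄)² = 958.712; SSW = ΣΣ(x−x̄ᵢ)² = 547.167
MSB = 958.712/3 = 319.5707; MSW = 547.167/29 = 18.8678
F = MSB/MSW = 16.9373
df = (3, 29)
p-value (upper-tail) = 0.00000
At α=0.01: p < α → reject H₀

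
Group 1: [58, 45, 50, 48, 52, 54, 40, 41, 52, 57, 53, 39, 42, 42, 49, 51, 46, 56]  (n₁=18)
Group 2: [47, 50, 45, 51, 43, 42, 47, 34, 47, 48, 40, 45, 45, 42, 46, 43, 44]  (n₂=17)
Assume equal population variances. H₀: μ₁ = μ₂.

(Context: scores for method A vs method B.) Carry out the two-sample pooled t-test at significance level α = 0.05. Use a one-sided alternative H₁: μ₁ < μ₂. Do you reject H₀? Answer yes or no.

reject H₀: no

x̄₁=48.611, s₁=6.060, n₁=18
x̄₂=44.647, s₂=3.983, n₂=17
s_p² = [17·6.060² + 16·3.983²]/33 = 26.6109
SE = √(s_p²·(1/18+1/17)) = 1.7446
t = (48.611−44.647)/1.7446 = 2.2721
df = 33
p-value (one-sided, H₁ less) = 0.98514
At α=0.05: p ≥ α → fail to reject H₀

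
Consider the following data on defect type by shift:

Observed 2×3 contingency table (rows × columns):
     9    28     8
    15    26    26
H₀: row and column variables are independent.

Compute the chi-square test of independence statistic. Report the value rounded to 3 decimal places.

Row totals [45, 67], col totals [24, 54, 34], n=112
χ² = (9−9.64)²/9.64 + (28−21.70)²/21.70 + (8−13.66)²/13.66 + (15−14.36)²/14.36 + (26−32.30)²/32.30 + (26−20.34)²/20.34 = 7.0542
df = 2

test statistic = 7.054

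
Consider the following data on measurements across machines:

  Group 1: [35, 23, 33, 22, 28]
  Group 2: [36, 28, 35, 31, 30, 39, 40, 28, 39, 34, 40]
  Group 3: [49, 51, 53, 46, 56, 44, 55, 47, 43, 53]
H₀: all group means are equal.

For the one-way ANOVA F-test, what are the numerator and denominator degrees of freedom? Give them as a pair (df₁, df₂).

degrees of freedom = [2, 23]

k = 3 groups, N = 26 total
df = (k−1, N−k) = (3−1, 26−3) = (2, 23)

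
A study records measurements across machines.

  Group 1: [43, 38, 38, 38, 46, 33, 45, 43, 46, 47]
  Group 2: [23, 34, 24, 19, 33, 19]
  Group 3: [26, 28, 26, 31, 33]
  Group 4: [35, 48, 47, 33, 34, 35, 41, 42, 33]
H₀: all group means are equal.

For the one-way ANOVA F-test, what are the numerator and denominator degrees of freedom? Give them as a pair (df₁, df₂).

k = 4 groups, N = 30 total
df = (k−1, N−k) = (4−1, 30−4) = (3, 26)

degrees of freedom = [3, 26]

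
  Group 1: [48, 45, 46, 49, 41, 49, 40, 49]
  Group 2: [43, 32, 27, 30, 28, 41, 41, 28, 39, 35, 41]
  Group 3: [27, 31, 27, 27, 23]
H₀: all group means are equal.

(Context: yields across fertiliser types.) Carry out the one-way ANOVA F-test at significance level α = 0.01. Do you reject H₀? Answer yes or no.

reject H₀: yes

Group means [45.88, 35.00, 27.00], grand mean 36.958
SSB = Σnᵢ(x̄ᵢ−x̄)² = 1174.083; SSW = ΣΣ(x−x̄ᵢ)² = 508.875
MSB = 1174.083/2 = 587.0417; MSW = 508.875/21 = 24.2321
F = MSB/MSW = 24.2257
df = (2, 21)
p-value (upper-tail) = 0.00000
At α=0.01: p < α → reject H₀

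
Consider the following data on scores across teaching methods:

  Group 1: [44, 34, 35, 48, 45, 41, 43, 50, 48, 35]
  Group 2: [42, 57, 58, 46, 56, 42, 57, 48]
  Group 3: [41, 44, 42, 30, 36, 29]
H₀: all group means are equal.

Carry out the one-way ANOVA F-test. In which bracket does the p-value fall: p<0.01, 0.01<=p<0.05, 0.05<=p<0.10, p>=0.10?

Group means [42.30, 50.75, 37.00], grand mean 43.792
SSB = Σnᵢ(x̄ᵢ−x̄)² = 686.358; SSW = ΣΣ(x−x̄ᵢ)² = 857.600
MSB = 686.358/2 = 343.1792; MSW = 857.600/21 = 40.8381
F = MSB/MSW = 8.4034
df = (2, 21)
p-value (upper-tail) = 0.00208
→ bracket: p<0.01

p-value bracket: p<0.01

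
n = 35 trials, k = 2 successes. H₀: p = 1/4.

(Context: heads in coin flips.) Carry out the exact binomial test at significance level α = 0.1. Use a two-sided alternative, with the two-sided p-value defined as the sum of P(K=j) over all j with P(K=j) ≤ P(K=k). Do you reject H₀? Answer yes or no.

reject H₀: yes

Exact binomial: n=35, k=2, p₀=1/4=0.2500
P(X=j) = C(n,j)·p₀^j·(1−p₀)^(n−j); p = Σ P(X=j) over j with P(X=j) ≤ P(X=2)
p-value (two-sided) = 0.00552
At α=0.1: p < α → reject H₀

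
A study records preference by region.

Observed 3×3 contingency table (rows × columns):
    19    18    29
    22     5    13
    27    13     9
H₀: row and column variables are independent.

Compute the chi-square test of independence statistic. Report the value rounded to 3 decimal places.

test statistic = 14.229

Row totals [66, 40, 49], col totals [68, 36, 51], n=155
χ² = (19−28.95)²/28.95 + (18−15.33)²/15.33 + (29−21.72)²/21.72 + (22−17.55)²/17.55 + (5−9.29)²/9.29 + (13−13.16)²/13.16 + (27−21.50)²/21.50 + (13−11.38)²/11.38 + (9−16.12)²/16.12 = 14.2294
df = 4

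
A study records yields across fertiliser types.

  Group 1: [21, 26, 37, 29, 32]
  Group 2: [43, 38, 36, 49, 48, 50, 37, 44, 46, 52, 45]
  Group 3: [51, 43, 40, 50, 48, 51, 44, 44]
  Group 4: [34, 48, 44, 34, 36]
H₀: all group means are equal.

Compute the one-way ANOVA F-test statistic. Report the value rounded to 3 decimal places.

Group means [29.00, 44.36, 46.38, 39.20], grand mean 41.379
SSB = Σnᵢ(x̄ᵢ−x̄)² = 1087.607; SSW = ΣΣ(x−x̄ᵢ)² = 727.220
MSB = 1087.607/3 = 362.5357; MSW = 727.220/25 = 29.0888
F = MSB/MSW = 12.4631
df = (3, 25)

test statistic = 12.463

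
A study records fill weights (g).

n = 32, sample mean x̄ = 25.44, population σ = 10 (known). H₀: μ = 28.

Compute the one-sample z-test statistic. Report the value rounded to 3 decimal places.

test statistic = -1.448

SE = σ/√n = 10/√32 = 1.7678
z = (x̄−μ₀)/SE = (25.44−28)/1.7678 = -1.4482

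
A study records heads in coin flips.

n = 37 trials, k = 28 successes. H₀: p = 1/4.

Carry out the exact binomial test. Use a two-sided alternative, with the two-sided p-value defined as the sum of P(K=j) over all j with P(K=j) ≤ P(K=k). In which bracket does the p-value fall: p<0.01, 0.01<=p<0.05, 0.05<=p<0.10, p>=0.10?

Exact binomial: n=37, k=28, p₀=1/4=0.2500
P(X=j) = C(n,j)·p₀^j·(1−p₀)^(n−j); p = Σ P(X=j) over j with P(X=j) ≤ P(X=28)
p-value (two-sided) = 0.00000
→ bracket: p<0.01

p-value bracket: p<0.01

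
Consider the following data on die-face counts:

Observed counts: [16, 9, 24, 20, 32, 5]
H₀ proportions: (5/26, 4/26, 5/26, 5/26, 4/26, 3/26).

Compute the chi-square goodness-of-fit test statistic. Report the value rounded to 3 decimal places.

n = 106; E_i = n·p_i = [20.38, 16.31, 20.38, 20.38, 16.31, 12.23]
χ² = (16−20.38)²/20.38 + (9−16.31)²/16.31 + (24−20.38)²/20.38 + (20−20.38)²/20.38 + (32−16.31)²/16.31 + (5−12.23)²/12.23 = 24.2412
df = 5

test statistic = 24.241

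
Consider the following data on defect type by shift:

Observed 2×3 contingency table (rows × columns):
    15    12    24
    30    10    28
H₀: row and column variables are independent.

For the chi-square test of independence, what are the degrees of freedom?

degrees of freedom = 2

df = (r−1)(c−1) = (2−1)·(3−1) = 2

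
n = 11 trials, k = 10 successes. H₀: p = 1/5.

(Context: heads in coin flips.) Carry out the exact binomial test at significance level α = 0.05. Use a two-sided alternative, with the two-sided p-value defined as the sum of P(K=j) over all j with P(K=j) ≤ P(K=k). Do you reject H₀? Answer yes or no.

Exact binomial: n=11, k=10, p₀=1/5=0.2000
P(X=j) = C(n,j)·p₀^j·(1−p₀)^(n−j); p = Σ P(X=j) over j with P(X=j) ≤ P(X=10)
p-value (two-sided) = 0.00000
At α=0.05: p < α → reject H₀

reject H₀: yes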